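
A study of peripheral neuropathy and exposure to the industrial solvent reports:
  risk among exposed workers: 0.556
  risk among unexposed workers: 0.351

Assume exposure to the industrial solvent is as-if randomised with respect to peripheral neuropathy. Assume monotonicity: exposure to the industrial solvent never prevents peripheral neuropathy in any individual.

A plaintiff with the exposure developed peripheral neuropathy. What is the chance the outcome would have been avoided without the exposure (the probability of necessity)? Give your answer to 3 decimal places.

PN ≈ 0.369

Let p₁ = 0.556, p₀ = 0.351.
Under exogeneity and monotonicity, PN = (p₁ − p₀) / p₁.
PN = (0.556 − 0.351) / 0.556 = 0.205 / 0.556 ≈ 0.3687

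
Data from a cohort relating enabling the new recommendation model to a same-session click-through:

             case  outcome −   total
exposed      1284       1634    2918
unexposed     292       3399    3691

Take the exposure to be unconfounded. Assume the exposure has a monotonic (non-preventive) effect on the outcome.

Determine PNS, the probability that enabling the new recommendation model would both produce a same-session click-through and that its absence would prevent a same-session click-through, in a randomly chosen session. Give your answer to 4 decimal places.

PNS ≈ 0.3609

p₁ = P(outcome | exposed) = 1284/2918 = 0.44003
p₀ = P(outcome | unexposed) = 292/3691 = 0.079111
Under exogeneity and monotonicity, PNS = p₁ − p₀.
PNS = 0.44003 − 0.079111 = 0.36092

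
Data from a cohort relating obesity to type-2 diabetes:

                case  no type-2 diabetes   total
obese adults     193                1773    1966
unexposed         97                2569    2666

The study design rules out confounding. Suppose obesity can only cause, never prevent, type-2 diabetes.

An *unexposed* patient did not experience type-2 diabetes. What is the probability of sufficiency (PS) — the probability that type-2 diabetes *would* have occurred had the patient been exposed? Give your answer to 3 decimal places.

p₁ = P(outcome | exposed) = 193/1966 = 0.098169
p₀ = P(outcome | unexposed) = 97/2666 = 0.036384
Under exogeneity and monotonicity, PS = (p₁ − p₀) / (1 − p₀).
PS = (0.098169 − 0.036384) / (1 − 0.036384) = 0.061785 / 0.96362 ≈ 0.0641

PS ≈ 0.064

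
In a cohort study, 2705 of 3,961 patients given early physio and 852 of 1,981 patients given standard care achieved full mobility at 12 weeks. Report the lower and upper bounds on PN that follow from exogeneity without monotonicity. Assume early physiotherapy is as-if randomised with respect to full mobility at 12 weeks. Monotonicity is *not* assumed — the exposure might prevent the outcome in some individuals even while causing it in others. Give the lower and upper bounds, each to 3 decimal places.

0.370 ≤ PN ≤ 0.835

p₁ = P(outcome | exposed) = 2705/3961 = 0.68291
p₀ = P(outcome | unexposed) = 852/1981 = 0.43009
Under exogeneity alone the bounds on PN are max{0,(p₁−p₀)/p₁} ≤ PN ≤ min{1,(1−p₀)/p₁}.
  lower = (p₁ − p₀)/p₁ = 0.25282 / 0.68291 ≈ 0.3702
  upper = min{1, (1 − p₀)/p₁} = 0.56991 / 0.68291 ≈ 0.8345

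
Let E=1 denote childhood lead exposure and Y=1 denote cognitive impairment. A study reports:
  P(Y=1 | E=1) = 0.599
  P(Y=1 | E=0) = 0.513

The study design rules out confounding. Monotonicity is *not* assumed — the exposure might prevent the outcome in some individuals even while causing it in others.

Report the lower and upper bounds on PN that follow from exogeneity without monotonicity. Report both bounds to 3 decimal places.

0.144 ≤ PN ≤ 0.813

Let p₁ = 0.599, p₀ = 0.513.
Under exogeneity alone the bounds on PN are max{0,(p₁−p₀)/p₁} ≤ PN ≤ min{1,(1−p₀)/p₁}.
  lower = (p₁ − p₀)/p₁ = 0.086 / 0.599 ≈ 0.1436
  upper = min{1, (1 − p₀)/p₁} = 0.487 / 0.599 ≈ 0.8130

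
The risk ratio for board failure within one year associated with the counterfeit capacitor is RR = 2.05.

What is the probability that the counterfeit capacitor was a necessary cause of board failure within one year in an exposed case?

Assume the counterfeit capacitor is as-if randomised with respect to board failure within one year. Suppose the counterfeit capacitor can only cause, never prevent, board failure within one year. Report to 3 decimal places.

PN ≈ 0.512

Under exogeneity and monotonicity, PN = (RR − 1) / RR = 1 − 1/RR.
PN = (2.05 − 1) / 2.05 = 1.05 / 2.05 ≈ 0.5122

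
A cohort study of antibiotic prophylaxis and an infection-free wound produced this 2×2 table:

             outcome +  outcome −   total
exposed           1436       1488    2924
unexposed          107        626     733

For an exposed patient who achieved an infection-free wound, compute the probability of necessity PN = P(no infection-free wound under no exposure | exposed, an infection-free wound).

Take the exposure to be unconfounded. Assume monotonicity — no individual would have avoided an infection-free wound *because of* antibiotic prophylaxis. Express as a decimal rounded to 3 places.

PN ≈ 0.703

p₁ = P(outcome | exposed) = 1436/2924 = 0.49111
p₀ = P(outcome | unexposed) = 107/733 = 0.14598
Under exogeneity and monotonicity, PN = (p₁ − p₀)/p₁.
PN = (0.49111 − 0.14598) / 0.49111 ≈ 0.7028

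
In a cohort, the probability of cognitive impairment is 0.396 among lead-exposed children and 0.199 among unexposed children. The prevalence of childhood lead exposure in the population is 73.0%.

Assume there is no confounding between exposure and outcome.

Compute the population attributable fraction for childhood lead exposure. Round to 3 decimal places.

Let p₁ = 0.396, p₀ = 0.199.
Overall risk P(Y=1) = π·p₁ + (1−π)·p₀ = 0.73×0.396 + 0.27×0.199 = 0.34281.
Under exogeneity, PAF = [P(Y=1) − p₀] / P(Y=1).
PAF = (0.34281 − 0.199) / 0.34281 ≈ 0.4195

PAF ≈ 0.420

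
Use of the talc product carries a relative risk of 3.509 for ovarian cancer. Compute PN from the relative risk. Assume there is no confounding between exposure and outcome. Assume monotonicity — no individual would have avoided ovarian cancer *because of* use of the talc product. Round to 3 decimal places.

PN ≈ 0.715

Under exogeneity and monotonicity, PN = (RR − 1) / RR = 1 − 1/RR.
PN = (3.509 − 1) / 3.509 = 2.509 / 3.509 ≈ 0.7150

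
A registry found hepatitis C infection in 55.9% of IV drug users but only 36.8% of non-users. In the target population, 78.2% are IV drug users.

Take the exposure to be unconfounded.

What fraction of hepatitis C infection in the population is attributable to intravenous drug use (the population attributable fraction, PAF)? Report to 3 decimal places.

p₁ = 0.559, p₀ = 0.368.
Overall risk P(Y=1) = π·p₁ + (1−π)·p₀ = 0.782×0.559 + 0.218×0.368 = 0.51736.
Under exogeneity, PAF = [P(Y=1) − p₀] / P(Y=1).
PAF = (0.51736 − 0.368) / 0.51736 ≈ 0.2887

PAF ≈ 0.289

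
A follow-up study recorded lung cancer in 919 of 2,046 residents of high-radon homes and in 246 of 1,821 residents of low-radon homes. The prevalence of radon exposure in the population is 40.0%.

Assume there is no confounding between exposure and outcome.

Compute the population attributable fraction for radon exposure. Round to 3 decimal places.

p₁ = P(outcome | exposed) = 919/2046 = 0.44917
p₀ = P(outcome | unexposed) = 246/1821 = 0.13509
Overall risk P(Y=1) = π·p₁ + (1−π)·p₀ = 0.4×0.44917 + 0.6×0.13509 = 0.26072.
Under exogeneity, PAF = [P(Y=1) − p₀] / P(Y=1).
PAF = (0.26072 − 0.13509) / 0.26072 ≈ 0.4819

PAF ≈ 0.482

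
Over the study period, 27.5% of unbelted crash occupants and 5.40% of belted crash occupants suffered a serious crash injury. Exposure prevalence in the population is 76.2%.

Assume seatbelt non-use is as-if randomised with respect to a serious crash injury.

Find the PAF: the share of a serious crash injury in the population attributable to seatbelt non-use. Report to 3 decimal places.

p₁ = 0.275, p₀ = 0.054.
Overall risk P(Y=1) = π·p₁ + (1−π)·p₀ = 0.762×0.275 + 0.238×0.054 = 0.2224.
Under exogeneity, PAF = [P(Y=1) − p₀] / P(Y=1).
PAF = (0.2224 − 0.054) / 0.2224 ≈ 0.7572

PAF ≈ 0.757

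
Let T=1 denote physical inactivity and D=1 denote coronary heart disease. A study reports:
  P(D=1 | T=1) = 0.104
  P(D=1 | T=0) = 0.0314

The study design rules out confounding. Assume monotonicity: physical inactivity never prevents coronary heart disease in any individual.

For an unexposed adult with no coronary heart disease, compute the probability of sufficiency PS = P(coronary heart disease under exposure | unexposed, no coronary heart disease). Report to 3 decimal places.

PS ≈ 0.075

Let p₁ = 0.104, p₀ = 0.0314.
Under exogeneity and monotonicity, PS = (p₁ − p₀) / (1 − p₀).
PS = (0.104 − 0.0314) / (1 − 0.0314) = 0.0726 / 0.9686 ≈ 0.0750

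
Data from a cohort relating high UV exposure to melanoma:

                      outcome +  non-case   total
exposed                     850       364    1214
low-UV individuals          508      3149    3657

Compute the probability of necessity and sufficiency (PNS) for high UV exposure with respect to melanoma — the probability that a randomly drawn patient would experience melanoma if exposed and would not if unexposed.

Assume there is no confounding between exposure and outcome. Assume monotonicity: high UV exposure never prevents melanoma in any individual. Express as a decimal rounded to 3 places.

p₁ = P(outcome | exposed) = 850/1214 = 0.70016
p₀ = P(outcome | unexposed) = 508/3657 = 0.13891
Under exogeneity and monotonicity, PNS = p₁ − p₀.
PNS = 0.70016 − 0.13891 = 0.56125

PNS ≈ 0.561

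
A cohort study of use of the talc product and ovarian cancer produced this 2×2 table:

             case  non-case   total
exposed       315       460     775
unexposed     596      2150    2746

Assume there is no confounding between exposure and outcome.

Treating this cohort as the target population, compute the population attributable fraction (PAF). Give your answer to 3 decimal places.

p₁ = P(outcome | exposed) = 315/775 = 0.40645
p₀ = P(outcome | unexposed) = 596/2746 = 0.21704
Exposure prevalence π = 775/3521 = 0.22011; overall risk P(Y=1) = 0.25873.
Under exogeneity, PAF = [P(Y=1) − p₀]/P(Y=1).
PAF = (0.25873 − 0.21704) / 0.25873 ≈ 0.1611

PAF ≈ 0.161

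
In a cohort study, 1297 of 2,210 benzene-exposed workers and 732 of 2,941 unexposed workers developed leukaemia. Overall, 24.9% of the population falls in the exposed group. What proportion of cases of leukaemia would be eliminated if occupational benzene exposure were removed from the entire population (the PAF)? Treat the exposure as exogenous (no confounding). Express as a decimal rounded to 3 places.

PAF ≈ 0.253

p₁ = P(outcome | exposed) = 1297/2210 = 0.58688
p₀ = P(outcome | unexposed) = 732/2941 = 0.24889
Overall risk P(Y=1) = π·p₁ + (1−π)·p₀ = 0.249×0.58688 + 0.751×0.24889 = 0.33305.
Under exogeneity, PAF = [P(Y=1) − p₀] / P(Y=1).
PAF = (0.33305 − 0.24889) / 0.33305 ≈ 0.2527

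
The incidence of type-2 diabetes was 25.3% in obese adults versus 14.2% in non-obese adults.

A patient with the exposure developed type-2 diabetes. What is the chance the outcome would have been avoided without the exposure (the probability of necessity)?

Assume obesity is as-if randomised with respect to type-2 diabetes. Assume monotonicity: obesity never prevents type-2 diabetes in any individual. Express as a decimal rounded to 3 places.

PN ≈ 0.439

p₁ = 0.253, p₀ = 0.142.
Under exogeneity and monotonicity, PN = (p₁ − p₀) / p₁.
PN = (0.253 − 0.142) / 0.253 = 0.111 / 0.253 ≈ 0.4387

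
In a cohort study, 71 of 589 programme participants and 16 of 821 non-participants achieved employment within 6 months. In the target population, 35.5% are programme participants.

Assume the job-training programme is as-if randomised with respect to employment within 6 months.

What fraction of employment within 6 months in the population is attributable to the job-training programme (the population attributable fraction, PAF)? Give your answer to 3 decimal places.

PAF ≈ 0.648

p₁ = P(outcome | exposed) = 71/589 = 0.12054
p₀ = P(outcome | unexposed) = 16/821 = 0.019488
Overall risk P(Y=1) = π·p₁ + (1−π)·p₀ = 0.355×0.12054 + 0.645×0.019488 = 0.055363.
Under exogeneity, PAF = [P(Y=1) − p₀] / P(Y=1).
PAF = (0.055363 − 0.019488) / 0.055363 ≈ 0.6480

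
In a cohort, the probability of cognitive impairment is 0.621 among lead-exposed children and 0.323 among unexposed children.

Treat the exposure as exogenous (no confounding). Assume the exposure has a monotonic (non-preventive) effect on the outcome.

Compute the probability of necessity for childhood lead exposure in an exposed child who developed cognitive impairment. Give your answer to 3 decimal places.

PN ≈ 0.480

Let p₁ = 0.621, p₀ = 0.323.
Under exogeneity and monotonicity, PN = (p₁ − p₀) / p₁.
PN = (0.621 − 0.323) / 0.621 = 0.298 / 0.621 ≈ 0.4799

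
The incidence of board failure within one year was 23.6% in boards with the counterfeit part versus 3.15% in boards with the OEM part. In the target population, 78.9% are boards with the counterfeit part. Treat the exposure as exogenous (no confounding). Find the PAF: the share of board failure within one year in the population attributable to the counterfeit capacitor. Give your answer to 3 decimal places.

PAF ≈ 0.837

p₁ = 0.236, p₀ = 0.0315.
Overall risk P(Y=1) = π·p₁ + (1−π)·p₀ = 0.789×0.236 + 0.211×0.0315 = 0.19285.
Under exogeneity, PAF = [P(Y=1) − p₀] / P(Y=1).
PAF = (0.19285 − 0.0315) / 0.19285 ≈ 0.8367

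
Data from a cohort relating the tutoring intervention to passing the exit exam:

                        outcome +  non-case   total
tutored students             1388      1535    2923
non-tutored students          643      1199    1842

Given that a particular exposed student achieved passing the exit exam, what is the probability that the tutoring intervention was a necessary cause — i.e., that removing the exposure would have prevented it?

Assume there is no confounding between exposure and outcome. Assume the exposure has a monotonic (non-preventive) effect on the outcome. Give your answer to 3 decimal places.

PN ≈ 0.265

p₁ = P(outcome | exposed) = 1388/2923 = 0.47485
p₀ = P(outcome | unexposed) = 643/1842 = 0.34908
Under exogeneity and monotonicity, PN = (p₁ − p₀) / p₁.
PN = (0.47485 − 0.34908) / 0.47485 = 0.12578 / 0.47485 ≈ 0.2649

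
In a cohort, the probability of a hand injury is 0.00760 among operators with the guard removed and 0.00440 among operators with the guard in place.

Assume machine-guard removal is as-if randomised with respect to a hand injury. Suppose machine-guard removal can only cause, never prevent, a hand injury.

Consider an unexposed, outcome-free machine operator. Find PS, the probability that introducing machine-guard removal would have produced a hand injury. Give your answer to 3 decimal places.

PS ≈ 0.003

Let p₁ = 0.0076, p₀ = 0.0044.
Under exogeneity and monotonicity, PS = (p₁ − p₀) / (1 − p₀).
PS = (0.0076 − 0.0044) / (1 − 0.0044) = 0.0032 / 0.9956 ≈ 0.0032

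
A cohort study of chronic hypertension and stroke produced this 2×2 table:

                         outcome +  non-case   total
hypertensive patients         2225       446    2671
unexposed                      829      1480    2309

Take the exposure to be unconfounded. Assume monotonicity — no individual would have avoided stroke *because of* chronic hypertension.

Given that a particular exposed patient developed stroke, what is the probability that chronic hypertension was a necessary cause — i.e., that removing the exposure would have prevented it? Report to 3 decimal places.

p₁ = P(outcome | exposed) = 2225/2671 = 0.83302
p₀ = P(outcome | unexposed) = 829/2309 = 0.35903
Under exogeneity and monotonicity, PN = (p₁ − p₀)/p₁.
PN = (0.83302 − 0.35903) / 0.83302 ≈ 0.5690

PN ≈ 0.569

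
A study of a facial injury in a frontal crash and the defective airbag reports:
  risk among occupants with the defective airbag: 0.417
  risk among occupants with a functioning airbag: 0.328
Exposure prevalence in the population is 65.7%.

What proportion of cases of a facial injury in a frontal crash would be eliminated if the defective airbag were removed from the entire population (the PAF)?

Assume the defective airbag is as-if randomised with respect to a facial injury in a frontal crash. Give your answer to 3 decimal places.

Let p₁ = 0.417, p₀ = 0.328.
Overall risk P(Y=1) = π·p₁ + (1−π)·p₀ = 0.657×0.417 + 0.343×0.328 = 0.38647.
Under exogeneity, PAF = [P(Y=1) − p₀] / P(Y=1).
PAF = (0.38647 − 0.328) / 0.38647 ≈ 0.1513

PAF ≈ 0.151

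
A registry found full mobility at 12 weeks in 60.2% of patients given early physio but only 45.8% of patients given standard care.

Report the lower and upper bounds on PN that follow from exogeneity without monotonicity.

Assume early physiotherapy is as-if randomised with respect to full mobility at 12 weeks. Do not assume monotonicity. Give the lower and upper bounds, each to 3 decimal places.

0.239 ≤ PN ≤ 0.900

p₁ = 0.602, p₀ = 0.458.
Under exogeneity alone the bounds on PN are max{0,(p₁−p₀)/p₁} ≤ PN ≤ min{1,(1−p₀)/p₁}.
  lower = (p₁ − p₀)/p₁ = 0.144 / 0.602 ≈ 0.2392
  upper = min{1, (1 − p₀)/p₁} = 0.542 / 0.602 ≈ 0.9003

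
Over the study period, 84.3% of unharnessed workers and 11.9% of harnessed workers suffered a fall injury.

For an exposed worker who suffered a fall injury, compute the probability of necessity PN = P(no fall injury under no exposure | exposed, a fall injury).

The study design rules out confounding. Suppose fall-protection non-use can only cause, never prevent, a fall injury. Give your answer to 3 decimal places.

p₁ = 0.843, p₀ = 0.119.
Under exogeneity and monotonicity, PN = (p₁ − p₀) / p₁.
PN = (0.843 − 0.119) / 0.843 = 0.724 / 0.843 ≈ 0.8588

PN ≈ 0.859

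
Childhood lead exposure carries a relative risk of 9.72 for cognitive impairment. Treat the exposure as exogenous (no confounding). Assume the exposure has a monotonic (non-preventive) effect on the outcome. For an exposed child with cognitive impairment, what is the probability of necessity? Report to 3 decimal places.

Under exogeneity and monotonicity, PN = (RR − 1) / RR = 1 − 1/RR.
PN = (9.72 − 1) / 9.72 = 8.72 / 9.72 ≈ 0.8971

PN ≈ 0.897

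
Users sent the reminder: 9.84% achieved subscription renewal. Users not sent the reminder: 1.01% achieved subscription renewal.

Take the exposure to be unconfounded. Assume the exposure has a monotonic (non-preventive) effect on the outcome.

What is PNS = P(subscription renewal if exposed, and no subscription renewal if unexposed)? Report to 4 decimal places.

PNS ≈ 0.0883

p₁ = 0.0984, p₀ = 0.0101.
Under exogeneity and monotonicity, PNS = p₁ − p₀.
PNS = 0.0984 − 0.0101 = 0.0883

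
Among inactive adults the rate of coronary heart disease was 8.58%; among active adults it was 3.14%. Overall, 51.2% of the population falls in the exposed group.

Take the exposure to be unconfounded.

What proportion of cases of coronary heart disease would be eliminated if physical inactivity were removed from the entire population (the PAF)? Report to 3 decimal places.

p₁ = 0.0858, p₀ = 0.0314.
Overall risk P(Y=1) = π·p₁ + (1−π)·p₀ = 0.512×0.0858 + 0.488×0.0314 = 0.059253.
Under exogeneity, PAF = [P(Y=1) − p₀] / P(Y=1).
PAF = (0.059253 − 0.0314) / 0.059253 ≈ 0.4701

PAF ≈ 0.470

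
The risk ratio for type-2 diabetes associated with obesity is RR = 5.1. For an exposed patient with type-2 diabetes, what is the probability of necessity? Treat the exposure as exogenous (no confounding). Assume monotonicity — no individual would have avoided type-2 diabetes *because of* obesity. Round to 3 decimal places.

PN ≈ 0.804

Under exogeneity and monotonicity, PN = (RR − 1) / RR = 1 − 1/RR.
PN = (5.1 − 1) / 5.1 = 4.1 / 5.1 ≈ 0.8039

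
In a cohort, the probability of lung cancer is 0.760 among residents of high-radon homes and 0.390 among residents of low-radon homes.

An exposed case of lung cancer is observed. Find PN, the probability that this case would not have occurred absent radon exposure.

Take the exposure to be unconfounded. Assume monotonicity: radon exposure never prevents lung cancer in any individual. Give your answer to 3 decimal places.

PN ≈ 0.487

Let p₁ = 0.76, p₀ = 0.39.
Under exogeneity and monotonicity, PN = (p₁ − p₀) / p₁.
PN = (0.76 − 0.39) / 0.76 = 0.37 / 0.76 ≈ 0.4868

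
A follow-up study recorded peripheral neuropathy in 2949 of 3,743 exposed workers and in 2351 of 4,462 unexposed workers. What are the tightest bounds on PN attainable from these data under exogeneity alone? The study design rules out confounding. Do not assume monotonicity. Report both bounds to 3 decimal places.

0.331 ≤ PN ≤ 0.600

p₁ = P(outcome | exposed) = 2949/3743 = 0.78787
p₀ = P(outcome | unexposed) = 2351/4462 = 0.52689
Under exogeneity alone the bounds on PN are max{0,(p₁−p₀)/p₁} ≤ PN ≤ min{1,(1−p₀)/p₁}.
  lower = (p₁ − p₀)/p₁ = 0.26098 / 0.78787 ≈ 0.3312
  upper = min{1, (1 − p₀)/p₁} = 0.47311 / 0.78787 ≈ 0.6005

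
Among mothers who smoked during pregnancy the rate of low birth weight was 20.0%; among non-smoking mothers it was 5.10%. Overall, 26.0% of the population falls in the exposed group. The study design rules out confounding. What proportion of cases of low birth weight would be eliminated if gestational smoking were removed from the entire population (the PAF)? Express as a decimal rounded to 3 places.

p₁ = 0.2, p₀ = 0.051.
Overall risk P(Y=1) = π·p₁ + (1−π)·p₀ = 0.26×0.2 + 0.74×0.051 = 0.08974.
Under exogeneity, PAF = [P(Y=1) − p₀] / P(Y=1).
PAF = (0.08974 − 0.051) / 0.08974 ≈ 0.4317

PAF ≈ 0.432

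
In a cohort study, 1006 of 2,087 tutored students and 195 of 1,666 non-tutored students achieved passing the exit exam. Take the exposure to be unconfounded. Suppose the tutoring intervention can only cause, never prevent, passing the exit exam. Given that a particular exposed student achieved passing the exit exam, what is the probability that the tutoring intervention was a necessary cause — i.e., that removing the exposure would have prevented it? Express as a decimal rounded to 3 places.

p₁ = P(outcome | exposed) = 1006/2087 = 0.48203
p₀ = P(outcome | unexposed) = 195/1666 = 0.11705
Under exogeneity and monotonicity, PN = (p₁ − p₀) / p₁.
PN = (0.48203 − 0.11705) / 0.48203 = 0.36498 / 0.48203 ≈ 0.7572

PN ≈ 0.757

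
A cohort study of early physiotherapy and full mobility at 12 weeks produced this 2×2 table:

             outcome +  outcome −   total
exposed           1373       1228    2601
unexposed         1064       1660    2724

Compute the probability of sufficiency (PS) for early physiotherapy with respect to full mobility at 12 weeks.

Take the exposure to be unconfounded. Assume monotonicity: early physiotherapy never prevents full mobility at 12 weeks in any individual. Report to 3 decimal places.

PS ≈ 0.225

p₁ = P(outcome | exposed) = 1373/2601 = 0.52787
p₀ = P(outcome | unexposed) = 1064/2724 = 0.3906
Under exogeneity and monotonicity, PS = (p₁ − p₀)/(1 − p₀).
PS = (0.52787 − 0.3906) / 0.6094 ≈ 0.2253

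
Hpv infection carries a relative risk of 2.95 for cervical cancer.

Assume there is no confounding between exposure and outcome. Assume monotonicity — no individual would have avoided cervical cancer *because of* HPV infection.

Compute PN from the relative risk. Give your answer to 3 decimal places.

Under exogeneity and monotonicity, PN = (RR − 1) / RR = 1 − 1/RR.
PN = (2.95 − 1) / 2.95 = 1.95 / 2.95 ≈ 0.6610

PN ≈ 0.661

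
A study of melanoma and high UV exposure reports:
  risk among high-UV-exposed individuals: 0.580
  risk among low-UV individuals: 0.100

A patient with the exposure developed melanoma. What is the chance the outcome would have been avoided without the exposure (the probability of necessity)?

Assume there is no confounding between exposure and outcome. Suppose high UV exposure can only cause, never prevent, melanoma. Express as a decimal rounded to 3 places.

Let p₁ = 0.58, p₀ = 0.1.
Under exogeneity and monotonicity, PN = (p₁ − p₀) / p₁.
PN = (0.58 − 0.1) / 0.58 = 0.48 / 0.58 ≈ 0.8276

PN ≈ 0.828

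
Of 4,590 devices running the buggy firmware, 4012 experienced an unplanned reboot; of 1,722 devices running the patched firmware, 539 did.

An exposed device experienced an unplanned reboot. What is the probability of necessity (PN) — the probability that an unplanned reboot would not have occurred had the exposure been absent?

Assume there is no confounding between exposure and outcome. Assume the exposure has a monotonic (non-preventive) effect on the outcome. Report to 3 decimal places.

p₁ = P(outcome | exposed) = 4012/4590 = 0.87407
p₀ = P(outcome | unexposed) = 539/1722 = 0.31301
Under exogeneity and monotonicity, PN = (p₁ − p₀) / p₁.
PN = (0.87407 − 0.31301) / 0.87407 = 0.56107 / 0.87407 ≈ 0.6419

PN ≈ 0.642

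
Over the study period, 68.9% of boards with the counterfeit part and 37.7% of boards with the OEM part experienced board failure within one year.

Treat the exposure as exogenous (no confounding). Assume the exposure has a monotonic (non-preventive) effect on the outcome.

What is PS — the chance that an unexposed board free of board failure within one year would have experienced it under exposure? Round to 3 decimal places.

p₁ = 0.689, p₀ = 0.377.
Under exogeneity and monotonicity, PS = (p₁ − p₀) / (1 − p₀).
PS = (0.689 − 0.377) / (1 − 0.377) = 0.312 / 0.623 ≈ 0.5008

PS ≈ 0.501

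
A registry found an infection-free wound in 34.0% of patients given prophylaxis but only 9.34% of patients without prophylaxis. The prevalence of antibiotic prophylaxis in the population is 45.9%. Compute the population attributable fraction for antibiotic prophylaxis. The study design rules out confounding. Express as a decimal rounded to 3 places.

p₁ = 0.34, p₀ = 0.0934.
Overall risk P(Y=1) = π·p₁ + (1−π)·p₀ = 0.459×0.34 + 0.541×0.0934 = 0.20659.
Under exogeneity, PAF = [P(Y=1) − p₀] / P(Y=1).
PAF = (0.20659 − 0.0934) / 0.20659 ≈ 0.5479

PAF ≈ 0.548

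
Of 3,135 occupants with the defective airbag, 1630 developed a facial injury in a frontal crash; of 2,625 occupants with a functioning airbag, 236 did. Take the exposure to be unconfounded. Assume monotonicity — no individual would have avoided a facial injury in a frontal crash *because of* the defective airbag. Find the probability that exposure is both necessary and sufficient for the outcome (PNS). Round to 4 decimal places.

p₁ = P(outcome | exposed) = 1630/3135 = 0.51994
p₀ = P(outcome | unexposed) = 236/2625 = 0.089905
Under exogeneity and monotonicity, PNS = p₁ − p₀.
PNS = 0.51994 − 0.089905 = 0.43003

PNS ≈ 0.4300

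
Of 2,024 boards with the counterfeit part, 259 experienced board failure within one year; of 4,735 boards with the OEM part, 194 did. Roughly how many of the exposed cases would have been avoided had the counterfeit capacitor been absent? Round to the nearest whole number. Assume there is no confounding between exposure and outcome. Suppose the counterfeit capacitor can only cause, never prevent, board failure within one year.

p₁ = P(outcome | exposed) = 259/2024 = 0.12796
p₀ = P(outcome | unexposed) = 194/4735 = 0.040971
PN = (p₁ − p₀)/p₁ = (0.12796 − 0.040971) / 0.12796 ≈ 0.67982.
Attributable cases ≈ PN × (exposed cases) = 0.67982 × 259 ≈ 176.07.

about 176 cases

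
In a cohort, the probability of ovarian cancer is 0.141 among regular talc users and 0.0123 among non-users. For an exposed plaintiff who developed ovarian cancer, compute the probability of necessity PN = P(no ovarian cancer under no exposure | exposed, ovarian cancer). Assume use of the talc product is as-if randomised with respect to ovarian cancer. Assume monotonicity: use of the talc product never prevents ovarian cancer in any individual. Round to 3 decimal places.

PN ≈ 0.913

Let p₁ = 0.141, p₀ = 0.0123.
Under exogeneity and monotonicity, PN = (p₁ − p₀) / p₁.
PN = (0.141 − 0.0123) / 0.141 = 0.1287 / 0.141 ≈ 0.9128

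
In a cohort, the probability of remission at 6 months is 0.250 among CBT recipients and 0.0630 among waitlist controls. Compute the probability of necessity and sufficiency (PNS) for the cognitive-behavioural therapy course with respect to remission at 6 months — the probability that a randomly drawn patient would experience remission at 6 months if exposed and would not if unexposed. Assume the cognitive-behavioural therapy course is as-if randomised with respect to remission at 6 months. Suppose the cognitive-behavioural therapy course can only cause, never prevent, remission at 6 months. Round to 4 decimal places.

Let p₁ = 0.25, p₀ = 0.063.
Under exogeneity and monotonicity, PNS = p₁ − p₀.
PNS = 0.25 − 0.063 = 0.187

PNS ≈ 0.1870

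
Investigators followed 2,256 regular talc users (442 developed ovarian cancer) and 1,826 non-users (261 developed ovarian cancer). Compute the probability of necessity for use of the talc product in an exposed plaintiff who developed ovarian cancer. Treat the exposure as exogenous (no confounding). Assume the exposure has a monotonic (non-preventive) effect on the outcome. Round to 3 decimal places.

p₁ = P(outcome | exposed) = 442/2256 = 0.19592
p₀ = P(outcome | unexposed) = 261/1826 = 0.14294
Under exogeneity and monotonicity, PN = (p₁ − p₀) / p₁.
PN = (0.19592 − 0.14294) / 0.19592 = 0.052987 / 0.19592 ≈ 0.2704

PN ≈ 0.270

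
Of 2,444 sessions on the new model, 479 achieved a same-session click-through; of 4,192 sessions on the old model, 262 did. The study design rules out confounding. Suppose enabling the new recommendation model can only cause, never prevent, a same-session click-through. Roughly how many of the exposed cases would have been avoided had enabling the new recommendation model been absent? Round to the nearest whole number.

about 326 cases

p₁ = P(outcome | exposed) = 479/2444 = 0.19599
p₀ = P(outcome | unexposed) = 262/4192 = 0.0625
PN = (p₁ − p₀)/p₁ = (0.19599 − 0.0625) / 0.19599 ≈ 0.68111.
Attributable cases ≈ PN × (exposed cases) = 0.68111 × 479 ≈ 326.25.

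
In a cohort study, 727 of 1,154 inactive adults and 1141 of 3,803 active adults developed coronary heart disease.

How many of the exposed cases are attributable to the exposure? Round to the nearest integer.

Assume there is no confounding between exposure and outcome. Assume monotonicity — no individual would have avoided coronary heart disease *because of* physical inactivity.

about 381 cases

p₁ = P(outcome | exposed) = 727/1154 = 0.62998
p₀ = P(outcome | unexposed) = 1141/3803 = 0.30003
PN = (p₁ − p₀)/p₁ = (0.62998 − 0.30003) / 0.62998 ≈ 0.52375.
Attributable cases ≈ PN × (exposed cases) = 0.52375 × 727 ≈ 380.77.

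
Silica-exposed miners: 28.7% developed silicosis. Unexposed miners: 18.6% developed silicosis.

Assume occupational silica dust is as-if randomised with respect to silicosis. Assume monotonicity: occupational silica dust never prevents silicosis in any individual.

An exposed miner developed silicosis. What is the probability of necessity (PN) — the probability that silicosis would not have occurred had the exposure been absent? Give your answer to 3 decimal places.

PN ≈ 0.352

p₁ = 0.287, p₀ = 0.186.
Under exogeneity and monotonicity, PN = (p₁ − p₀) / p₁.
PN = (0.287 − 0.186) / 0.287 = 0.101 / 0.287 ≈ 0.3519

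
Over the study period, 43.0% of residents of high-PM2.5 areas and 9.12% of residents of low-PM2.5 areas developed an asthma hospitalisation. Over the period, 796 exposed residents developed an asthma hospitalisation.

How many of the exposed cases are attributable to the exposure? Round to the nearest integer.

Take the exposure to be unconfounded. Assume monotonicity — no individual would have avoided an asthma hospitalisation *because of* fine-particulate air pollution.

p₁ = 0.43, p₀ = 0.0912.
PN = (p₁ − p₀)/p₁ = (0.43 − 0.0912) / 0.43 ≈ 0.78791.
Attributable cases ≈ PN × (exposed cases) = 0.78791 × 796 ≈ 627.17.

about 627 cases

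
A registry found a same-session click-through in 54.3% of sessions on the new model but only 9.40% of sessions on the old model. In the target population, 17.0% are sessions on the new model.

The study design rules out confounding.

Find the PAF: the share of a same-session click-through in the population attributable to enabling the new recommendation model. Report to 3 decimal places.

PAF ≈ 0.448

p₁ = 0.543, p₀ = 0.094.
Overall risk P(Y=1) = π·p₁ + (1−π)·p₀ = 0.17×0.543 + 0.83×0.094 = 0.17033.
Under exogeneity, PAF = [P(Y=1) − p₀] / P(Y=1).
PAF = (0.17033 − 0.094) / 0.17033 ≈ 0.4481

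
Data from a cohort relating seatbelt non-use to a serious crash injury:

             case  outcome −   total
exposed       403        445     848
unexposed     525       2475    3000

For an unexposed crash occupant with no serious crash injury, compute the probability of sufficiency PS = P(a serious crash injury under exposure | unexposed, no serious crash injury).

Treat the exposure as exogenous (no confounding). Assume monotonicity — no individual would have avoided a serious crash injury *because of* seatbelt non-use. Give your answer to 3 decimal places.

p₁ = P(outcome | exposed) = 403/848 = 0.47524
p₀ = P(outcome | unexposed) = 525/3000 = 0.175
Under exogeneity and monotonicity, PS = (p₁ − p₀) / (1 − p₀).
PS = (0.47524 − 0.175) / (1 − 0.175) = 0.30024 / 0.825 ≈ 0.3639

PS ≈ 0.364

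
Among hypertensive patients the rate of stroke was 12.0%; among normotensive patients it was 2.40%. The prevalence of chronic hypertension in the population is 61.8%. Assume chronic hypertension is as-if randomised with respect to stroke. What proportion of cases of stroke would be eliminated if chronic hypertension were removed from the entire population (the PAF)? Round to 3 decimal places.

PAF ≈ 0.712

p₁ = 0.12, p₀ = 0.024.
Overall risk P(Y=1) = π·p₁ + (1−π)·p₀ = 0.618×0.12 + 0.382×0.024 = 0.083328.
Under exogeneity, PAF = [P(Y=1) − p₀] / P(Y=1).
PAF = (0.083328 − 0.024) / 0.083328 ≈ 0.7120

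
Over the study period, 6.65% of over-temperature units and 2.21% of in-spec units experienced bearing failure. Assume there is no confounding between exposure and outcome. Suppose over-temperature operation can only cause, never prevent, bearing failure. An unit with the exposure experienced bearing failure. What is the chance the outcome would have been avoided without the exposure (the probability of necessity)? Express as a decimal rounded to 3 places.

PN ≈ 0.668

p₁ = 0.0665, p₀ = 0.0221.
Under exogeneity and monotonicity, PN = (p₁ − p₀) / p₁.
PN = (0.0665 − 0.0221) / 0.0665 = 0.0444 / 0.0665 ≈ 0.6677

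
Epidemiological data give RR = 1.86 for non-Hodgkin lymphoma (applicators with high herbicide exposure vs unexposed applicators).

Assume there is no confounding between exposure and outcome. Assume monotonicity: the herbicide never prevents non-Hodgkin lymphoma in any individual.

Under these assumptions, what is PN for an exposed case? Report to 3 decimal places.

PN ≈ 0.462

Under exogeneity and monotonicity, PN = (RR − 1) / RR = 1 − 1/RR.
PN = (1.86 − 1) / 1.86 = 0.86 / 1.86 ≈ 0.4624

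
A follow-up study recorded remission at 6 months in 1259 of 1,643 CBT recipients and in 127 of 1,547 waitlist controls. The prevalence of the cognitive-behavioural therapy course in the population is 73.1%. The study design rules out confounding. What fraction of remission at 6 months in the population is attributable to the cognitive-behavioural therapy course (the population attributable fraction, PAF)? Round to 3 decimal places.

p₁ = P(outcome | exposed) = 1259/1643 = 0.76628
p₀ = P(outcome | unexposed) = 127/1547 = 0.082094
Overall risk P(Y=1) = π·p₁ + (1−π)·p₀ = 0.731×0.76628 + 0.269×0.082094 = 0.58223.
Under exogeneity, PAF = [P(Y=1) − p₀] / P(Y=1).
PAF = (0.58223 − 0.082094) / 0.58223 ≈ 0.8590

PAF ≈ 0.859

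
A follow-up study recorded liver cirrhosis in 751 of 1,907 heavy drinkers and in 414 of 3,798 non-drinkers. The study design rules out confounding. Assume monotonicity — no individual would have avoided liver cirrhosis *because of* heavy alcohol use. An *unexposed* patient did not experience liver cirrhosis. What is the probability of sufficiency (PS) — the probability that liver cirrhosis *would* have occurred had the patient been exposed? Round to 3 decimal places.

PS ≈ 0.320

p₁ = P(outcome | exposed) = 751/1907 = 0.39381
p₀ = P(outcome | unexposed) = 414/3798 = 0.109
Under exogeneity and monotonicity, PS = (p₁ − p₀) / (1 − p₀).
PS = (0.39381 − 0.109) / (1 − 0.109) = 0.28481 / 0.891 ≈ 0.3197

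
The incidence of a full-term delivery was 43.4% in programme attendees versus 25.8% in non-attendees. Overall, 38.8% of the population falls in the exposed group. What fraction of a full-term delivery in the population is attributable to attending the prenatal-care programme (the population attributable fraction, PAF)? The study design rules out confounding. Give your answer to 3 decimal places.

p₁ = 0.434, p₀ = 0.258.
Overall risk P(Y=1) = π·p₁ + (1−π)·p₀ = 0.388×0.434 + 0.612×0.258 = 0.32629.
Under exogeneity, PAF = [P(Y=1) − p₀] / P(Y=1).
PAF = (0.32629 − 0.258) / 0.32629 ≈ 0.2093

PAF ≈ 0.209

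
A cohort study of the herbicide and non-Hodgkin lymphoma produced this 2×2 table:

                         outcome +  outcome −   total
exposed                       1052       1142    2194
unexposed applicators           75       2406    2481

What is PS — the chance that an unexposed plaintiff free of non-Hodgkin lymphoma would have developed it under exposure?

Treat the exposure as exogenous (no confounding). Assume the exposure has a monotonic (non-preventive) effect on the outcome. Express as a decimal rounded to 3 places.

PS ≈ 0.463

p₁ = P(outcome | exposed) = 1052/2194 = 0.47949
p₀ = P(outcome | unexposed) = 75/2481 = 0.03023
Under exogeneity and monotonicity, PS = (p₁ − p₀) / (1 − p₀).
PS = (0.47949 − 0.03023) / (1 − 0.03023) = 0.44926 / 0.96977 ≈ 0.4633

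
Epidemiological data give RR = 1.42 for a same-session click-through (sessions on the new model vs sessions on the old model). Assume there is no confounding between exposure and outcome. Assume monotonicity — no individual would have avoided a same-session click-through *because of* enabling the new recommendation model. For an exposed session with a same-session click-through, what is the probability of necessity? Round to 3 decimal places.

Under exogeneity and monotonicity, PN = (RR − 1) / RR = 1 − 1/RR.
PN = (1.42 − 1) / 1.42 = 0.42 / 1.42 ≈ 0.2958

PN ≈ 0.296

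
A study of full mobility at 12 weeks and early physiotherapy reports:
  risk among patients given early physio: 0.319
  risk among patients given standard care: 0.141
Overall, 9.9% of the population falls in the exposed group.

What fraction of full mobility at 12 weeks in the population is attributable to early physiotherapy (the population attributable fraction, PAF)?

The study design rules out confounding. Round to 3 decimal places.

PAF ≈ 0.111

Let p₁ = 0.319, p₀ = 0.141.
Overall risk P(Y=1) = π·p₁ + (1−π)·p₀ = 0.099×0.319 + 0.901×0.141 = 0.15862.
Under exogeneity, PAF = [P(Y=1) − p₀] / P(Y=1).
PAF = (0.15862 − 0.141) / 0.15862 ≈ 0.1111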